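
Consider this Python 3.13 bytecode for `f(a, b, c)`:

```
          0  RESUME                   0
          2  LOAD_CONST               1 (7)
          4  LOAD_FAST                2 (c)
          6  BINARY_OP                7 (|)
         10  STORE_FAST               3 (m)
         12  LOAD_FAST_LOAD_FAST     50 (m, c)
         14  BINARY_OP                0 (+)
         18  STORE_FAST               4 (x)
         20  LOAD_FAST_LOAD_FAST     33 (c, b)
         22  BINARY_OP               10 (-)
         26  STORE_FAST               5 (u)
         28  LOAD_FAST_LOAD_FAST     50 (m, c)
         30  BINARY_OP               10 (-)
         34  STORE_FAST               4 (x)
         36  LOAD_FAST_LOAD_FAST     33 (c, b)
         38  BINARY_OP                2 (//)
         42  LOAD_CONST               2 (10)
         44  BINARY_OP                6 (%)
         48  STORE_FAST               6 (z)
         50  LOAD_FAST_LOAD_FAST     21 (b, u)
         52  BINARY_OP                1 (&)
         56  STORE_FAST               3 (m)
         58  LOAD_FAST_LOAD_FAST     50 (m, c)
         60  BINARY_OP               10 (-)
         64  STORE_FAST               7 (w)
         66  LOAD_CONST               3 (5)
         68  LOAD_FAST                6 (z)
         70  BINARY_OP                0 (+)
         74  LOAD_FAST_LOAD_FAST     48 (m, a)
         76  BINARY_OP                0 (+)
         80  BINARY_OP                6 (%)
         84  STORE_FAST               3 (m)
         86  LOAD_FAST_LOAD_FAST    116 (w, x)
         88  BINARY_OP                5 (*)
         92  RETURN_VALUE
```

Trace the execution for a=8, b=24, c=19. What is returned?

LOAD_CONST → push 7. Stack: [7]
LOAD_FAST c → push 19. Stack: [7, 19]
BINARY_OP | → 7 | 19 = 23. Stack: [23]
STORE_FAST m → m=23. Stack: []
LOAD_FAST_LOAD_FAST m,c → push 23,19. Stack: [23, 19]
BINARY_OP + → 23 + 19 = 42. Stack: [42]
STORE_FAST x → x=42. Stack: []
LOAD_FAST_LOAD_FAST c,b → push 19,24. Stack: [19, 24]
BINARY_OP - → 19 - 24 = -5. Stack: [-5]
STORE_FAST u → u=-5. Stack: []
LOAD_FAST_LOAD_FAST m,c → push 23,19. Stack: [23, 19]
BINARY_OP - → 23 - 19 = 4. Stack: [4]
STORE_FAST x → x=4. Stack: []
LOAD_FAST_LOAD_FAST c,b → push 19,24. Stack: [19, 24]
BINARY_OP // → 19 // 24 = 0. Stack: [0]
LOAD_CONST → push 10. Stack: [0, 10]
BINARY_OP % → 0 % 10 = 0. Stack: [0]
STORE_FAST z → z=0. Stack: []
LOAD_FAST_LOAD_FAST b,u → push 24,-5. Stack: [24, -5]
BINARY_OP & → 24 & -5 = 24. Stack: [24]
STORE_FAST m → m=24. Stack: []
LOAD_FAST_LOAD_FAST m,c → push 24,19. Stack: [24, 19]
BINARY_OP - → 24 - 19 = 5. Stack: [5]
STORE_FAST w → w=5. Stack: []
LOAD_CONST → push 5. Stack: [5]
LOAD_FAST z → push 0. Stack: [5, 0]
BINARY_OP + → 5 + 0 = 5. Stack: [5]
LOAD_FAST_LOAD_FAST m,a → push 24,8. Stack: [5, 24, 8]
BINARY_OP + → 24 + 8 = 32. Stack: [5, 32]
BINARY_OP % → 5 % 32 = 5. Stack: [5]
STORE_FAST m → m=5. Stack: []
LOAD_FAST_LOAD_FAST w,x → push 5,4. Stack: [5, 4]
BINARY_OP * → 5 * 4 = 20. Stack: [20]
RETURN_VALUE → return 20.

20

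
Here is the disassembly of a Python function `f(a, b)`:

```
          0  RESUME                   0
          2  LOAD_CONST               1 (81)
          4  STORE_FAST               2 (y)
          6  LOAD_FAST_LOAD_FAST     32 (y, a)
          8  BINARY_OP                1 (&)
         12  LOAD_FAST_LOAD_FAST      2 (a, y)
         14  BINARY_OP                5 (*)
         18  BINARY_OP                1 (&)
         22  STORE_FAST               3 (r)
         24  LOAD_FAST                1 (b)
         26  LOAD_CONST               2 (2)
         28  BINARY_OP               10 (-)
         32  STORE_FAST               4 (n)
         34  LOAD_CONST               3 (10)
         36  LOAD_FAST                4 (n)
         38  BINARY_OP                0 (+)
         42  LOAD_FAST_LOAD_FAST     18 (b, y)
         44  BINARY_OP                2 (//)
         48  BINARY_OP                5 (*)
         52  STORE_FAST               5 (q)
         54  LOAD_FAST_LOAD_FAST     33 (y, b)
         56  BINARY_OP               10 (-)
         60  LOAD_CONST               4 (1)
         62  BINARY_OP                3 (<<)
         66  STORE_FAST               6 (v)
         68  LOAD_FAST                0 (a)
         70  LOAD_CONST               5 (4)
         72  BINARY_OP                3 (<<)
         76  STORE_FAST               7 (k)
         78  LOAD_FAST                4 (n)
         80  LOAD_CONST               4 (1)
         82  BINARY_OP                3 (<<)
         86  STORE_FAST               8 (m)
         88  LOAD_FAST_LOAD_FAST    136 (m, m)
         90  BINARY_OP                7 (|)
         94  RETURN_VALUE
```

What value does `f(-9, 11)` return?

18

LOAD_CONST → push 81. Stack: [81]
STORE_FAST y → y=81. Stack: []
LOAD_FAST_LOAD_FAST y,a → push 81,-9. Stack: [81, -9]
BINARY_OP & → 81 & -9 = 81. Stack: [81]
LOAD_FAST_LOAD_FAST a,y → push -9,81. Stack: [81, -9, 81]
BINARY_OP * → -9 * 81 = -729. Stack: [81, -729]
BINARY_OP & → 81 & -729 = 1. Stack: [1]
STORE_FAST r → r=1. Stack: []
LOAD_FAST b → push 11. Stack: [11]
LOAD_CONST → push 2. Stack: [11, 2]
BINARY_OP - → 11 - 2 = 9. Stack: [9]
STORE_FAST n → n=9. Stack: []
LOAD_CONST → push 10. Stack: [10]
LOAD_FAST n → push 9. Stack: [10, 9]
BINARY_OP + → 10 + 9 = 19. Stack: [19]
LOAD_FAST_LOAD_FAST b,y → push 11,81. Stack: [19, 11, 81]
BINARY_OP // → 11 // 81 = 0. Stack: [19, 0]
BINARY_OP * → 19 * 0 = 0. Stack: [0]
STORE_FAST q → q=0. Stack: []
LOAD_FAST_LOAD_FAST y,b → push 81,11. Stack: [81, 11]
BINARY_OP - → 81 - 11 = 70. Stack: [70]
LOAD_CONST → push 1. Stack: [70, 1]
BINARY_OP << → 70 << 1 = 140. Stack: [140]
STORE_FAST v → v=140. Stack: []
LOAD_FAST a → push -9. Stack: [-9]
LOAD_CONST → push 4. Stack: [-9, 4]
BINARY_OP << → -9 << 4 = -144. Stack: [-144]
STORE_FAST k → k=-144. Stack: []
LOAD_FAST n → push 9. Stack: [9]
LOAD_CONST → push 1. Stack: [9, 1]
BINARY_OP << → 9 << 1 = 18. Stack: [18]
STORE_FAST m → m=18. Stack: []
LOAD_FAST_LOAD_FAST m,m → push 18,18. Stack: [18, 18]
BINARY_OP | → 18 | 18 = 18. Stack: [18]
RETURN_VALUE → return 18.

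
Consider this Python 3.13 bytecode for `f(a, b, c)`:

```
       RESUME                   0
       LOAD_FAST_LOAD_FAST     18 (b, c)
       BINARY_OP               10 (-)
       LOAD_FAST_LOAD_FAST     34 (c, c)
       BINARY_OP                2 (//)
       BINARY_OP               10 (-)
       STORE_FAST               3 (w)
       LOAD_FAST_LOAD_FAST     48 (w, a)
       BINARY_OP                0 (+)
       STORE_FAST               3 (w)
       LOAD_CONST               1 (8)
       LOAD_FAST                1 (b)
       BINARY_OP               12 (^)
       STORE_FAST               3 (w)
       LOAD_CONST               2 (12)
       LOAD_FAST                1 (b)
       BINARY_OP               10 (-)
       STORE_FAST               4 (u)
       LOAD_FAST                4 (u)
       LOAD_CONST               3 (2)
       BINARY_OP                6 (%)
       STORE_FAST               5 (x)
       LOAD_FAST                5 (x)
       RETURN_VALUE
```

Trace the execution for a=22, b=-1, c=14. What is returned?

1

LOAD_FAST_LOAD_FAST b,c → push -1,14. Stack: [-1, 14]
BINARY_OP - → -1 - 14 = -15. Stack: [-15]
LOAD_FAST_LOAD_FAST c,c → push 14,14. Stack: [-15, 14, 14]
BINARY_OP // → 14 // 14 = 1. Stack: [-15, 1]
BINARY_OP - → -15 - 1 = -16. Stack: [-16]
STORE_FAST w → w=-16. Stack: []
LOAD_FAST_LOAD_FAST w,a → push -16,22. Stack: [-16, 22]
BINARY_OP + → -16 + 22 = 6. Stack: [6]
STORE_FAST w → w=6. Stack: []
LOAD_CONST → push 8. Stack: [8]
LOAD_FAST b → push -1. Stack: [8, -1]
BINARY_OP ^ → 8 ^ -1 = -9. Stack: [-9]
STORE_FAST w → w=-9. Stack: []
LOAD_CONST → push 12. Stack: [12]
LOAD_FAST b → push -1. Stack: [12, -1]
BINARY_OP - → 12 - -1 = 13. Stack: [13]
STORE_FAST u → u=13. Stack: []
LOAD_FAST u → push 13. Stack: [13]
LOAD_CONST → push 2. Stack: [13, 2]
BINARY_OP % → 13 % 2 = 1. Stack: [1]
STORE_FAST x → x=1. Stack: []
LOAD_FAST x → push 1. Stack: [1]
RETURN_VALUE → return 1.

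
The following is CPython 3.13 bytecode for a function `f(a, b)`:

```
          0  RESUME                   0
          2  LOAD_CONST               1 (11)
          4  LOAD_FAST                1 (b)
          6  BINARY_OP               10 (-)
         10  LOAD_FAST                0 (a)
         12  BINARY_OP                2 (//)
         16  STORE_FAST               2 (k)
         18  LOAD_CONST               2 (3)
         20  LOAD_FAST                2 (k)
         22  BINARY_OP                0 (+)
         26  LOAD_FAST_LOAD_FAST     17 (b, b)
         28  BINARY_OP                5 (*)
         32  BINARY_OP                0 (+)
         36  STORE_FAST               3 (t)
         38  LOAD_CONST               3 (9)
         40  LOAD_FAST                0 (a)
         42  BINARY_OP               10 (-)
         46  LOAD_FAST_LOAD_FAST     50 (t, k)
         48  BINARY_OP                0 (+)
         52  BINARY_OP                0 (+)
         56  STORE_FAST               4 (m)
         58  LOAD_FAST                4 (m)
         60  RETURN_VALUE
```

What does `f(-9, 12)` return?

165

LOAD_CONST → push 11. Stack: [11]
LOAD_FAST b → push 12. Stack: [11, 12]
BINARY_OP - → 11 - 12 = -1. Stack: [-1]
LOAD_FAST a → push -9. Stack: [-1, -9]
BINARY_OP // → -1 // -9 = 0. Stack: [0]
STORE_FAST k → k=0. Stack: []
LOAD_CONST → push 3. Stack: [3]
LOAD_FAST k → push 0. Stack: [3, 0]
BINARY_OP + → 3 + 0 = 3. Stack: [3]
LOAD_FAST_LOAD_FAST b,b → push 12,12. Stack: [3, 12, 12]
BINARY_OP * → 12 * 12 = 144. Stack: [3, 144]
BINARY_OP + → 3 + 144 = 147. Stack: [147]
STORE_FAST t → t=147. Stack: []
LOAD_CONST → push 9. Stack: [9]
LOAD_FAST a → push -9. Stack: [9, -9]
BINARY_OP - → 9 - -9 = 18. Stack: [18]
LOAD_FAST_LOAD_FAST t,k → push 147,0. Stack: [18, 147, 0]
BINARY_OP + → 147 + 0 = 147. Stack: [18, 147]
BINARY_OP + → 18 + 147 = 165. Stack: [165]
STORE_FAST m → m=165. Stack: []
LOAD_FAST m → push 165. Stack: [165]
RETURN_VALUE → return 165.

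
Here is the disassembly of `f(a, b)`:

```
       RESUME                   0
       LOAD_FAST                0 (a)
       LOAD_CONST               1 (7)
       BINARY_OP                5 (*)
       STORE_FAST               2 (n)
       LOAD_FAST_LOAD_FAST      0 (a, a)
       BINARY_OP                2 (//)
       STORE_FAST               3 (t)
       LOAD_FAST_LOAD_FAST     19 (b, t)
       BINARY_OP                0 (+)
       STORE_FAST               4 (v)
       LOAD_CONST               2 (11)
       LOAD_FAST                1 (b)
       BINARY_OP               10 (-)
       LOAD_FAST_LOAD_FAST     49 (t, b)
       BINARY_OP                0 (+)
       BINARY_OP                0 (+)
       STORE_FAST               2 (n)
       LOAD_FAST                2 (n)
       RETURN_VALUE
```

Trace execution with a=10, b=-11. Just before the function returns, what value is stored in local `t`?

LOAD_FAST a → push 10. Stack: [10]
LOAD_CONST → push 7. Stack: [10, 7]
BINARY_OP * → 10 * 7 = 70. Stack: [70]
STORE_FAST n → n=70. Stack: []
LOAD_FAST_LOAD_FAST a,a → push 10,10. Stack: [10, 10]
BINARY_OP // → 10 // 10 = 1. Stack: [1]
STORE_FAST t → t=1. Stack: []
LOAD_FAST_LOAD_FAST b,t → push -11,1. Stack: [-11, 1]
BINARY_OP + → -11 + 1 = -10. Stack: [-10]
STORE_FAST v → v=-10. Stack: []
LOAD_CONST → push 11. Stack: [11]
LOAD_FAST b → push -11. Stack: [11, -11]
BINARY_OP - → 11 - -11 = 22. Stack: [22]
LOAD_FAST_LOAD_FAST t,b → push 1,-11. Stack: [22, 1, -11]
BINARY_OP + → 1 + -11 = -10. Stack: [22, -10]
BINARY_OP + → 22 + -10 = 12. Stack: [12]
STORE_FAST n → n=12. Stack: []
LOAD_FAST n → push 12. Stack: [12]
RETURN_VALUE → return 12.

1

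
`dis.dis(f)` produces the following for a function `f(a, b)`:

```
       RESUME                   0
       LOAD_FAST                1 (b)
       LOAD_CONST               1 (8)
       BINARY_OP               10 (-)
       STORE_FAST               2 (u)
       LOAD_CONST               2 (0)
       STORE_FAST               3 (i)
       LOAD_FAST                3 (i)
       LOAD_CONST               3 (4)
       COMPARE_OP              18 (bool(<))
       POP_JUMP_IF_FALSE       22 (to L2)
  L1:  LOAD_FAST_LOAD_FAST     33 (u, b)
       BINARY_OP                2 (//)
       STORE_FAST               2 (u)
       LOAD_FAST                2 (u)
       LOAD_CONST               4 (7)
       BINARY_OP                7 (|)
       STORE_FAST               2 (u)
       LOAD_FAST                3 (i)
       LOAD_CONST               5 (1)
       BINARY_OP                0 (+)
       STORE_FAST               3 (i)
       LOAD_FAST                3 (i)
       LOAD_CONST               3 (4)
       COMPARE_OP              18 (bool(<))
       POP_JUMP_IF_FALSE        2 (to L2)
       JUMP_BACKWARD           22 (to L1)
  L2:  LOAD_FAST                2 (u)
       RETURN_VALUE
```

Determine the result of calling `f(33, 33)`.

LOAD_FAST b → push 33
LOAD_CONST → push 8
BINARY_OP - → 33 - 8 = 25
STORE_FAST u → u=25
LOAD_CONST → push 0
STORE_FAST i → i=0
LOAD_FAST i → push 0
LOAD_CONST → push 4
COMPARE_OP bool(<) → 0 vs 4 = True
POP_JUMP_IF_FALSE → pop True; no jump
LOAD_FAST_LOAD_FAST u,b → push 25,33
BINARY_OP // → 25 // 33 = 0
STORE_FAST u → u=0
LOAD_FAST u → push 0
LOAD_CONST → push 7
BINARY_OP | → 0 | 7 = 7
STORE_FAST u → u=7
LOAD_FAST i → push 0
LOAD_CONST → push 1
BINARY_OP + → 0 + 1 = 1
STORE_FAST i → i=1
LOAD_FAST i → push 1
LOAD_CONST → push 4
COMPARE_OP bool(<) → 1 vs 4 = True
POP_JUMP_IF_FALSE → pop True; no jump
LOAD_FAST_LOAD_FAST u,b → push 7,33
BINARY_OP // → 7 // 33 = 0
STORE_FAST u → u=0
LOAD_FAST u → push 0
LOAD_CONST → push 7
BINARY_OP | → 0 | 7 = 7
STORE_FAST u → u=7
LOAD_FAST i → push 1
LOAD_CONST → push 1
BINARY_OP + → 1 + 1 = 2
STORE_FAST i → i=2
LOAD_FAST i → push 2
LOAD_CONST → push 4
COMPARE_OP bool(<) → 2 vs 4 = True
POP_JUMP_IF_FALSE → pop True; no jump
LOAD_FAST_LOAD_FAST u,b → push 7,33
BINARY_OP // → 7 // 33 = 0
STORE_FAST u → u=0
LOAD_FAST u → push 0
LOAD_CONST → push 7
BINARY_OP | → 0 | 7 = 7
STORE_FAST u → u=7
LOAD_FAST i → push 2
LOAD_CONST → push 1
BINARY_OP + → 2 + 1 = 3
STORE_FAST i → i=3
LOAD_FAST i → push 3
LOAD_CONST → push 4
COMPARE_OP bool(<) → 3 vs 4 = True
POP_JUMP_IF_FALSE → pop True; no jump
LOAD_FAST_LOAD_FAST u,b → push 7,33
BINARY_OP // → 7 // 33 = 0
STORE_FAST u → u=0
LOAD_FAST u → push 0
LOAD_CONST → push 7
BINARY_OP | → 0 | 7 = 7
STORE_FAST u → u=7
LOAD_FAST i → push 3
LOAD_CONST → push 1
BINARY_OP + → 3 + 1 = 4
STORE_FAST i → i=4
LOAD_FAST i → push 4
LOAD_CONST → push 4
COMPARE_OP bool(<) → 4 vs 4 = False
POP_JUMP_IF_FALSE → pop False; jump
LOAD_FAST u → push 7
RETURN_VALUE → return 7.

7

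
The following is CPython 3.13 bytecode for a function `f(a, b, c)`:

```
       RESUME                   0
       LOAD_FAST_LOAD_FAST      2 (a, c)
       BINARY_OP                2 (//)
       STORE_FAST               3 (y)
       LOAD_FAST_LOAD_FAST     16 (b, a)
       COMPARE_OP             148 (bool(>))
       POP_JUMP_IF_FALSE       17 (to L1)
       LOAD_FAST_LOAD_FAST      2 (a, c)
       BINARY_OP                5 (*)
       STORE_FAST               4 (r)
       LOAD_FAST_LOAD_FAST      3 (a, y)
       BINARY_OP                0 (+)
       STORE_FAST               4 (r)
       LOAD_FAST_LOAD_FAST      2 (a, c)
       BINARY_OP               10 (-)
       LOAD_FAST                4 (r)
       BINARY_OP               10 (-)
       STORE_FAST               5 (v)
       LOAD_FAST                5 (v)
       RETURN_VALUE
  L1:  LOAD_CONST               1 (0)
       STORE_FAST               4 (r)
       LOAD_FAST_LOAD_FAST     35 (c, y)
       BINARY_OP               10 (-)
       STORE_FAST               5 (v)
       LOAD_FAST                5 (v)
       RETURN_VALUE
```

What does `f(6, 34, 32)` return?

LOAD_FAST_LOAD_FAST a,c → push 6,32. Stack: [6, 32]
BINARY_OP // → 6 // 32 = 0. Stack: [0]
STORE_FAST y → y=0. Stack: []
LOAD_FAST_LOAD_FAST b,a → push 34,6. Stack: [34, 6]
COMPARE_OP bool(>) → 34 vs 6 = True. Stack: [True]
POP_JUMP_IF_FALSE → pop True; no jump. Stack: []
LOAD_FAST_LOAD_FAST a,c → push 6,32. Stack: [6, 32]
BINARY_OP * → 6 * 32 = 192. Stack: [192]
STORE_FAST r → r=192. Stack: []
LOAD_FAST_LOAD_FAST a,y → push 6,0. Stack: [6, 0]
BINARY_OP + → 6 + 0 = 6. Stack: [6]
STORE_FAST r → r=6. Stack: []
LOAD_FAST_LOAD_FAST a,c → push 6,32. Stack: [6, 32]
BINARY_OP - → 6 - 32 = -26. Stack: [-26]
LOAD_FAST r → push 6. Stack: [-26, 6]
BINARY_OP - → -26 - 6 = -32. Stack: [-32]
STORE_FAST v → v=-32. Stack: []
LOAD_FAST v → push -32. Stack: [-32]
RETURN_VALUE → return -32.

-32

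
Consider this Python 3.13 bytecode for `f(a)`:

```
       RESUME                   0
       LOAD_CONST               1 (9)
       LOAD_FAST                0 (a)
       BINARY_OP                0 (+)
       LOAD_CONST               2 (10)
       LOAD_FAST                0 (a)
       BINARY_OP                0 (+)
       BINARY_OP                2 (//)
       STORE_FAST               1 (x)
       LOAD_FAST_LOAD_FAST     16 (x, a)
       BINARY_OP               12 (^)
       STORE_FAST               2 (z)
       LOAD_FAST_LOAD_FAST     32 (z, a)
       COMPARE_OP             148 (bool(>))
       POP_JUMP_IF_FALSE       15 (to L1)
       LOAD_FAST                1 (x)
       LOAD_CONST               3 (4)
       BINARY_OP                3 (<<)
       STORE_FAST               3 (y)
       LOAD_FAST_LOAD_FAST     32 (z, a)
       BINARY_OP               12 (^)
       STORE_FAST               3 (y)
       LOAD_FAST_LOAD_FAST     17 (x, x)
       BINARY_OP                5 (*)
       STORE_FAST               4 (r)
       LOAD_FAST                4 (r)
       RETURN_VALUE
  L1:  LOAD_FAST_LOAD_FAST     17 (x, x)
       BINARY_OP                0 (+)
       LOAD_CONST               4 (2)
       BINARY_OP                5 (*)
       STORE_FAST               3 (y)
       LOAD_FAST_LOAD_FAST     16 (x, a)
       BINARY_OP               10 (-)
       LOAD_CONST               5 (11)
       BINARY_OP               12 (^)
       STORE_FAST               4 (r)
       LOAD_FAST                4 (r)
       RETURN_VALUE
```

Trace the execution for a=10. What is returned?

-3

LOAD_CONST → push 9. Stack: [9]
LOAD_FAST a → push 10. Stack: [9, 10]
BINARY_OP + → 9 + 10 = 19. Stack: [19]
LOAD_CONST → push 10. Stack: [19, 10]
LOAD_FAST a → push 10. Stack: [19, 10, 10]
BINARY_OP + → 10 + 10 = 20. Stack: [19, 20]
BINARY_OP // → 19 // 20 = 0. Stack: [0]
STORE_FAST x → x=0. Stack: []
LOAD_FAST_LOAD_FAST x,a → push 0,10. Stack: [0, 10]
BINARY_OP ^ → 0 ^ 10 = 10. Stack: [10]
STORE_FAST z → z=10. Stack: []
LOAD_FAST_LOAD_FAST z,a → push 10,10. Stack: [10, 10]
COMPARE_OP bool(>) → 10 vs 10 = False. Stack: [False]
POP_JUMP_IF_FALSE → pop False; jump. Stack: []
LOAD_FAST_LOAD_FAST x,x → push 0,0. Stack: [0, 0]
BINARY_OP + → 0 + 0 = 0. Stack: [0]
LOAD_CONST → push 2. Stack: [0, 2]
BINARY_OP * → 0 * 2 = 0. Stack: [0]
STORE_FAST y → y=0. Stack: []
LOAD_FAST_LOAD_FAST x,a → push 0,10. Stack: [0, 10]
BINARY_OP - → 0 - 10 = -10. Stack: [-10]
LOAD_CONST → push 11. Stack: [-10, 11]
BINARY_OP ^ → -10 ^ 11 = -3. Stack: [-3]
STORE_FAST r → r=-3. Stack: []
LOAD_FAST r → push -3. Stack: [-3]
RETURN_VALUE → return -3.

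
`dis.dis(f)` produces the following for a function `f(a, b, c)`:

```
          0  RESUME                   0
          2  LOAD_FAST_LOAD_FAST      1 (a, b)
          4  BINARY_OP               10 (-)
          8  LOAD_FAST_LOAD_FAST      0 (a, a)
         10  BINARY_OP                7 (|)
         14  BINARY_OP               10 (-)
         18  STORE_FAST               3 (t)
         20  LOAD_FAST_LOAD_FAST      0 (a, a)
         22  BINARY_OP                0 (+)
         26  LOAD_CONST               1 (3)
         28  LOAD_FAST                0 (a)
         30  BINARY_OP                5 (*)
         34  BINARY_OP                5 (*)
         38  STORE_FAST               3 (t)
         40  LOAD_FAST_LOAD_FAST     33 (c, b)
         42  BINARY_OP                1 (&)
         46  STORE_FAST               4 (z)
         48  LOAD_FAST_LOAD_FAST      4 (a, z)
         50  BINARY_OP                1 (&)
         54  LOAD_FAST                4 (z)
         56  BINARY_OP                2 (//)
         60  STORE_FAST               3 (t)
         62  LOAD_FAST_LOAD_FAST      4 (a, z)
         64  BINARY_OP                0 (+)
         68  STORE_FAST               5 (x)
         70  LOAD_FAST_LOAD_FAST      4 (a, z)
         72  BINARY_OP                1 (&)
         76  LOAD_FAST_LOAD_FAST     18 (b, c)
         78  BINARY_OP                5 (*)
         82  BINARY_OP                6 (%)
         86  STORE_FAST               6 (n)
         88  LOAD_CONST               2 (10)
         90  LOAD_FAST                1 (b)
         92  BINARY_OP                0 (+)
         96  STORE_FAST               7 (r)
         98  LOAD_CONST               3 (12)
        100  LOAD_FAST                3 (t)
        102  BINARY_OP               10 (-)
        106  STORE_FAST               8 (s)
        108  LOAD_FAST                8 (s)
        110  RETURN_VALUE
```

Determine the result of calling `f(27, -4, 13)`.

LOAD_FAST_LOAD_FAST a,b → push 27,-4. Stack: [27, -4]
BINARY_OP - → 27 - -4 = 31. Stack: [31]
LOAD_FAST_LOAD_FAST a,a → push 27,27. Stack: [31, 27, 27]
BINARY_OP | → 27 | 27 = 27. Stack: [31, 27]
BINARY_OP - → 31 - 27 = 4. Stack: [4]
STORE_FAST t → t=4. Stack: []
LOAD_FAST_LOAD_FAST a,a → push 27,27. Stack: [27, 27]
BINARY_OP + → 27 + 27 = 54. Stack: [54]
LOAD_CONST → push 3. Stack: [54, 3]
LOAD_FAST a → push 27. Stack: [54, 3, 27]
BINARY_OP * → 3 * 27 = 81. Stack: [54, 81]
BINARY_OP * → 54 * 81 = 4374. Stack: [4374]
STORE_FAST t → t=4374. Stack: []
LOAD_FAST_LOAD_FAST c,b → push 13,-4. Stack: [13, -4]
BINARY_OP & → 13 & -4 = 12. Stack: [12]
STORE_FAST z → z=12. Stack: []
LOAD_FAST_LOAD_FAST a,z → push 27,12. Stack: [27, 12]
BINARY_OP & → 27 & 12 = 8. Stack: [8]
LOAD_FAST z → push 12. Stack: [8, 12]
BINARY_OP // → 8 // 12 = 0. Stack: [0]
STORE_FAST t → t=0. Stack: []
LOAD_FAST_LOAD_FAST a,z → push 27,12. Stack: [27, 12]
BINARY_OP + → 27 + 12 = 39. Stack: [39]
STORE_FAST x → x=39. Stack: []
LOAD_FAST_LOAD_FAST a,z → push 27,12. Stack: [27, 12]
BINARY_OP & → 27 & 12 = 8. Stack: [8]
LOAD_FAST_LOAD_FAST b,c → push -4,13. Stack: [8, -4, 13]
BINARY_OP * → -4 * 13 = -52. Stack: [8, -52]
BINARY_OP % → 8 % -52 = -44. Stack: [-44]
STORE_FAST n → n=-44. Stack: []
LOAD_CONST → push 10. Stack: [10]
LOAD_FAST b → push -4. Stack: [10, -4]
BINARY_OP + → 10 + -4 = 6. Stack: [6]
STORE_FAST r → r=6. Stack: []
LOAD_CONST → push 12. Stack: [12]
LOAD_FAST t → push 0. Stack: [12, 0]
BINARY_OP - → 12 - 0 = 12. Stack: [12]
STORE_FAST s → s=12. Stack: []
LOAD_FAST s → push 12. Stack: [12]
RETURN_VALUE → return 12.

12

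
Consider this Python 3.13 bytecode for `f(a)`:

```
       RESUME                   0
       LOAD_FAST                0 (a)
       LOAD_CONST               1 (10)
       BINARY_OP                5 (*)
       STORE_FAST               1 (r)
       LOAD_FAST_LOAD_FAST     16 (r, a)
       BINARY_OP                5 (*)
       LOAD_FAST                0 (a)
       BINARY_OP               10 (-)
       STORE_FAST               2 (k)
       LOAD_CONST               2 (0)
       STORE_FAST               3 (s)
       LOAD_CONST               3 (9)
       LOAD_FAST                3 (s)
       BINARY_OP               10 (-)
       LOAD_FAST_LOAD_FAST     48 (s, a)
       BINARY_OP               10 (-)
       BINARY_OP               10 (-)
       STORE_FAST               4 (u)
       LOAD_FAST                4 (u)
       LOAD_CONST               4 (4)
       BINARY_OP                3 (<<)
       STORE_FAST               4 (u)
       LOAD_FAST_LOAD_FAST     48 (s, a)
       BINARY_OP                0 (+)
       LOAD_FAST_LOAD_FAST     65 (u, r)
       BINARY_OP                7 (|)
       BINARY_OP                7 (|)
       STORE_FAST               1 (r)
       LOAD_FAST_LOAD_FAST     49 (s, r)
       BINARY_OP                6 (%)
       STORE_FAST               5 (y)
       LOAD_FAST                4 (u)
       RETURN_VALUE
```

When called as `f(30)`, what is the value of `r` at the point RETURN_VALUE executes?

894

LOAD_FAST a → push 30. Stack: [30]
LOAD_CONST → push 10. Stack: [30, 10]
BINARY_OP * → 30 * 10 = 300. Stack: [300]
STORE_FAST r → r=300. Stack: []
LOAD_FAST_LOAD_FAST r,a → push 300,30. Stack: [300, 30]
BINARY_OP * → 300 * 30 = 9000. Stack: [9000]
LOAD_FAST a → push 30. Stack: [9000, 30]
BINARY_OP - → 9000 - 30 = 8970. Stack: [8970]
STORE_FAST k → k=8970. Stack: []
LOAD_CONST → push 0. Stack: [0]
STORE_FAST s → s=0. Stack: []
LOAD_CONST → push 9. Stack: [9]
LOAD_FAST s → push 0. Stack: [9, 0]
BINARY_OP - → 9 - 0 = 9. Stack: [9]
LOAD_FAST_LOAD_FAST s,a → push 0,30. Stack: [9, 0, 30]
BINARY_OP - → 0 - 30 = -30. Stack: [9, -30]
BINARY_OP - → 9 - -30 = 39. Stack: [39]
STORE_FAST u → u=39. Stack: []
LOAD_FAST u → push 39. Stack: [39]
LOAD_CONST → push 4. Stack: [39, 4]
BINARY_OP << → 39 << 4 = 624. Stack: [624]
STORE_FAST u → u=624. Stack: []
LOAD_FAST_LOAD_FAST s,a → push 0,30. Stack: [0, 30]
BINARY_OP + → 0 + 30 = 30. Stack: [30]
LOAD_FAST_LOAD_FAST u,r → push 624,300. Stack: [30, 624, 300]
BINARY_OP | → 624 | 300 = 892. Stack: [30, 892]
BINARY_OP | → 30 | 892 = 894. Stack: [894]
STORE_FAST r → r=894. Stack: []
LOAD_FAST_LOAD_FAST s,r → push 0,894. Stack: [0, 894]
BINARY_OP % → 0 % 894 = 0. Stack: [0]
STORE_FAST y → y=0. Stack: []
LOAD_FAST u → push 624. Stack: [624]
RETURN_VALUE → return 624.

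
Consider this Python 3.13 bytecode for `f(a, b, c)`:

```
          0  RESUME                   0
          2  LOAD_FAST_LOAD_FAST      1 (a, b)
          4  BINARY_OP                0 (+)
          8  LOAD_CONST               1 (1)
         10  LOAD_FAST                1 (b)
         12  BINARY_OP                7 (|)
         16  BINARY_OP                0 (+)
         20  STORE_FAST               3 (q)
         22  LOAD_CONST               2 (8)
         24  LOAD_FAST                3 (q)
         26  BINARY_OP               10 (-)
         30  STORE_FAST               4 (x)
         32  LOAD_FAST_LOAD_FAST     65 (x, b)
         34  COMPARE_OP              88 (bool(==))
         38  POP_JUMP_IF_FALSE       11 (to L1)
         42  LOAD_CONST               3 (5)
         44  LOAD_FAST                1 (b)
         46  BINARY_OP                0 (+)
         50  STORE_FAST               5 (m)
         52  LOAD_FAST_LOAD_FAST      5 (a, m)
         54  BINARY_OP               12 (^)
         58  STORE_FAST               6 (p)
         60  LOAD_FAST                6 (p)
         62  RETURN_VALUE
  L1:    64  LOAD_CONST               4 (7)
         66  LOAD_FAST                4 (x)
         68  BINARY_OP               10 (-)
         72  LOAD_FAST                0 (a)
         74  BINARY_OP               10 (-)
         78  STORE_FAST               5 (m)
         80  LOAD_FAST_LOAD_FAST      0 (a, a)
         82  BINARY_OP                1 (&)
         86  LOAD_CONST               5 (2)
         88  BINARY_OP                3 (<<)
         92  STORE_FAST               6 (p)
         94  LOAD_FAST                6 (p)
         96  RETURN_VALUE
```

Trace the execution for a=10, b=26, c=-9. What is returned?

40

LOAD_FAST_LOAD_FAST a,b → push 10,26. Stack: [10, 26]
BINARY_OP + → 10 + 26 = 36. Stack: [36]
LOAD_CONST → push 1. Stack: [36, 1]
LOAD_FAST b → push 26. Stack: [36, 1, 26]
BINARY_OP | → 1 | 26 = 27. Stack: [36, 27]
BINARY_OP + → 36 + 27 = 63. Stack: [63]
STORE_FAST q → q=63. Stack: []
LOAD_CONST → push 8. Stack: [8]
LOAD_FAST q → push 63. Stack: [8, 63]
BINARY_OP - → 8 - 63 = -55. Stack: [-55]
STORE_FAST x → x=-55. Stack: []
LOAD_FAST_LOAD_FAST x,b → push -55,26. Stack: [-55, 26]
COMPARE_OP bool(==) → -55 vs 26 = False. Stack: [False]
POP_JUMP_IF_FALSE → pop False; jump. Stack: []
LOAD_CONST → push 7. Stack: [7]
LOAD_FAST x → push -55. Stack: [7, -55]
BINARY_OP - → 7 - -55 = 62. Stack: [62]
LOAD_FAST a → push 10. Stack: [62, 10]
BINARY_OP - → 62 - 10 = 52. Stack: [52]
STORE_FAST m → m=52. Stack: []
LOAD_FAST_LOAD_FAST a,a → push 10,10. Stack: [10, 10]
BINARY_OP & → 10 & 10 = 10. Stack: [10]
LOAD_CONST → push 2. Stack: [10, 2]
BINARY_OP << → 10 << 2 = 40. Stack: [40]
STORE_FAST p → p=40. Stack: []
LOAD_FAST p → push 40. Stack: [40]
RETURN_VALUE → return 40.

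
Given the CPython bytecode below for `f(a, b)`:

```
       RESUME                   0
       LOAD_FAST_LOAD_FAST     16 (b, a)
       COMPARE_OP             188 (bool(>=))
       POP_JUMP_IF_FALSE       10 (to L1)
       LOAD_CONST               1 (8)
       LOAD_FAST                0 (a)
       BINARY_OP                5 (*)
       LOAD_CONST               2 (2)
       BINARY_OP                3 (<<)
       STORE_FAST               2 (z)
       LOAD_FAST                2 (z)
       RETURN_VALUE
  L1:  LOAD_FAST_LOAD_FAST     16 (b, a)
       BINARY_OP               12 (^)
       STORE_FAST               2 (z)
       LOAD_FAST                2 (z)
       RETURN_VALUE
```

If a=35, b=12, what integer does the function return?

LOAD_FAST_LOAD_FAST b,a → push 12,35. Stack: [12, 35]
COMPARE_OP bool(>=) → 12 vs 35 = False. Stack: [False]
POP_JUMP_IF_FALSE → pop False; jump. Stack: []
LOAD_FAST_LOAD_FAST b,a → push 12,35. Stack: [12, 35]
BINARY_OP ^ → 12 ^ 35 = 47. Stack: [47]
STORE_FAST z → z=47. Stack: []
LOAD_FAST z → push 47. Stack: [47]
RETURN_VALUE → return 47.

47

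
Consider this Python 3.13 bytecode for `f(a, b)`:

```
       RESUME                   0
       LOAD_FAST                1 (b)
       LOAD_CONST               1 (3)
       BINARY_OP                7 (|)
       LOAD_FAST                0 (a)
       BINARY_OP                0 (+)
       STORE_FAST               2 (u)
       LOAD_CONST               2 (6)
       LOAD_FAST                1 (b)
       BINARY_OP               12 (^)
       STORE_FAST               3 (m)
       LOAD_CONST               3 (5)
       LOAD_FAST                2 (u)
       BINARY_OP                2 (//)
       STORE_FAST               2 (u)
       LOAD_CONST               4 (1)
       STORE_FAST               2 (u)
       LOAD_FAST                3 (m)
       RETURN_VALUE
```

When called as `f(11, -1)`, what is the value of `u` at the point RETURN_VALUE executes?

1

LOAD_FAST b → push -1. Stack: [-1]
LOAD_CONST → push 3. Stack: [-1, 3]
BINARY_OP | → -1 | 3 = -1. Stack: [-1]
LOAD_FAST a → push 11. Stack: [-1, 11]
BINARY_OP + → -1 + 11 = 10. Stack: [10]
STORE_FAST u → u=10. Stack: []
LOAD_CONST → push 6. Stack: [6]
LOAD_FAST b → push -1. Stack: [6, -1]
BINARY_OP ^ → 6 ^ -1 = -7. Stack: [-7]
STORE_FAST m → m=-7. Stack: []
LOAD_CONST → push 5. Stack: [5]
LOAD_FAST u → push 10. Stack: [5, 10]
BINARY_OP // → 5 // 10 = 0. Stack: [0]
STORE_FAST u → u=0. Stack: []
LOAD_CONST → push 1. Stack: [1]
STORE_FAST u → u=1. Stack: []
LOAD_FAST m → push -7. Stack: [-7]
RETURN_VALUE → return -7.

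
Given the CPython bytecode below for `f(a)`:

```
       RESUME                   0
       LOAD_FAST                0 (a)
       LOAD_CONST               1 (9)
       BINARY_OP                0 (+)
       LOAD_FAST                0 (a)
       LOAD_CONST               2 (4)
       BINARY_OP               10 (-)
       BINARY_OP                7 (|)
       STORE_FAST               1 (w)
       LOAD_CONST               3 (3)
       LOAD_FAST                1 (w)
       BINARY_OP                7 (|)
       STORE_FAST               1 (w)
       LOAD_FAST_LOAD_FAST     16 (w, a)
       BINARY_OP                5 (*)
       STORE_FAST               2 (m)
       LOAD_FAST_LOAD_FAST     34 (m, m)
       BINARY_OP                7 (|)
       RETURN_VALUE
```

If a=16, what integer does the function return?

496

LOAD_FAST a → push 16. Stack: [16]
LOAD_CONST → push 9. Stack: [16, 9]
BINARY_OP + → 16 + 9 = 25. Stack: [25]
LOAD_FAST a → push 16. Stack: [25, 16]
LOAD_CONST → push 4. Stack: [25, 16, 4]
BINARY_OP - → 16 - 4 = 12. Stack: [25, 12]
BINARY_OP | → 25 | 12 = 29. Stack: [29]
STORE_FAST w → w=29. Stack: []
LOAD_CONST → push 3. Stack: [3]
LOAD_FAST w → push 29. Stack: [3, 29]
BINARY_OP | → 3 | 29 = 31. Stack: [31]
STORE_FAST w → w=31. Stack: []
LOAD_FAST_LOAD_FAST w,a → push 31,16. Stack: [31, 16]
BINARY_OP * → 31 * 16 = 496. Stack: [496]
STORE_FAST m → m=496. Stack: []
LOAD_FAST_LOAD_FAST m,m → push 496,496. Stack: [496, 496]
BINARY_OP | → 496 | 496 = 496. Stack: [496]
RETURN_VALUE → return 496.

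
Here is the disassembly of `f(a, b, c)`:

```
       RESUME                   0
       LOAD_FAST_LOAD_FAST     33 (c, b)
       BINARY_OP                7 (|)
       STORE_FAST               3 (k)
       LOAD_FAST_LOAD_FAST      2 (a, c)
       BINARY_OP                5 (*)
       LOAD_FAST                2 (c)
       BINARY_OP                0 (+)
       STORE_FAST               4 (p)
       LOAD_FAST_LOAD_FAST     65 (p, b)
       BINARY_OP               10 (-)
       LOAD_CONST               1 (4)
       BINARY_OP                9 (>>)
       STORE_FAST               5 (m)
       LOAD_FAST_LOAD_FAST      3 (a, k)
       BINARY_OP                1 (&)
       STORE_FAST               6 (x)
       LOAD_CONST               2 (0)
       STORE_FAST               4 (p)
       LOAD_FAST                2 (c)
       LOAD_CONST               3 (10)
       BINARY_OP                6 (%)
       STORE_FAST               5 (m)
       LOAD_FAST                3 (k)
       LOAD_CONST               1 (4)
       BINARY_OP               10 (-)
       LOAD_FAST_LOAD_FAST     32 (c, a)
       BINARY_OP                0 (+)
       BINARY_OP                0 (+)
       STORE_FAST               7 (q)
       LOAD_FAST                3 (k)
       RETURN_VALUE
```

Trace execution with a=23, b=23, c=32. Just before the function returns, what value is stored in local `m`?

LOAD_FAST_LOAD_FAST c,b → push 32,23. Stack: [32, 23]
BINARY_OP | → 32 | 23 = 55. Stack: [55]
STORE_FAST k → k=55. Stack: []
LOAD_FAST_LOAD_FAST a,c → push 23,32. Stack: [23, 32]
BINARY_OP * → 23 * 32 = 736. Stack: [736]
LOAD_FAST c → push 32. Stack: [736, 32]
BINARY_OP + → 736 + 32 = 768. Stack: [768]
STORE_FAST p → p=768. Stack: []
LOAD_FAST_LOAD_FAST p,b → push 768,23. Stack: [768, 23]
BINARY_OP - → 768 - 23 = 745. Stack: [745]
LOAD_CONST → push 4. Stack: [745, 4]
BINARY_OP >> → 745 >> 4 = 46. Stack: [46]
STORE_FAST m → m=46. Stack: []
LOAD_FAST_LOAD_FAST a,k → push 23,55. Stack: [23, 55]
BINARY_OP & → 23 & 55 = 23. Stack: [23]
STORE_FAST x → x=23. Stack: []
LOAD_CONST → push 0. Stack: [0]
STORE_FAST p → p=0. Stack: []
LOAD_FAST c → push 32. Stack: [32]
LOAD_CONST → push 10. Stack: [32, 10]
BINARY_OP % → 32 % 10 = 2. Stack: [2]
STORE_FAST m → m=2. Stack: []
LOAD_FAST k → push 55. Stack: [55]
LOAD_CONST → push 4. Stack: [55, 4]
BINARY_OP - → 55 - 4 = 51. Stack: [51]
LOAD_FAST_LOAD_FAST c,a → push 32,23. Stack: [51, 32, 23]
BINARY_OP + → 32 + 23 = 55. Stack: [51, 55]
BINARY_OP + → 51 + 55 = 106. Stack: [106]
STORE_FAST q → q=106. Stack: []
LOAD_FAST k → push 55. Stack: [55]
RETURN_VALUE → return 55.

2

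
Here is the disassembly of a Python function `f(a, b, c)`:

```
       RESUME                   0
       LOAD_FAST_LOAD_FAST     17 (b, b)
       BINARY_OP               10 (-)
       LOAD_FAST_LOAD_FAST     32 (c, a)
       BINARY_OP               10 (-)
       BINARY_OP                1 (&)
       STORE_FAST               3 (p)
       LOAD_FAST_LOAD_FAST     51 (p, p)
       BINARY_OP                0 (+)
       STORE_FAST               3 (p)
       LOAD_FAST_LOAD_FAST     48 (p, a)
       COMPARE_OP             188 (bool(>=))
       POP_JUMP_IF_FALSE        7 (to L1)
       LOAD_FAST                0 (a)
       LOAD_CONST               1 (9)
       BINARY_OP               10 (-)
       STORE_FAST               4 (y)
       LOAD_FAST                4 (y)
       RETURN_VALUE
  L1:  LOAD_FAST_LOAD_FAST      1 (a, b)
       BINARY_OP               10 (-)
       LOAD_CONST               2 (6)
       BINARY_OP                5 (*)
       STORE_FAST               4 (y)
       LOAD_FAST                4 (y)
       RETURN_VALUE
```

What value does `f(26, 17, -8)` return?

54

LOAD_FAST_LOAD_FAST b,b → push 17,17. Stack: [17, 17]
BINARY_OP - → 17 - 17 = 0. Stack: [0]
LOAD_FAST_LOAD_FAST c,a → push -8,26. Stack: [0, -8, 26]
BINARY_OP - → -8 - 26 = -34. Stack: [0, -34]
BINARY_OP & → 0 & -34 = 0. Stack: [0]
STORE_FAST p → p=0. Stack: []
LOAD_FAST_LOAD_FAST p,p → push 0,0. Stack: [0, 0]
BINARY_OP + → 0 + 0 = 0. Stack: [0]
STORE_FAST p → p=0. Stack: []
LOAD_FAST_LOAD_FAST p,a → push 0,26. Stack: [0, 26]
COMPARE_OP bool(>=) → 0 vs 26 = False. Stack: [False]
POP_JUMP_IF_FALSE → pop False; jump. Stack: []
LOAD_FAST_LOAD_FAST a,b → push 26,17. Stack: [26, 17]
BINARY_OP - → 26 - 17 = 9. Stack: [9]
LOAD_CONST → push 6. Stack: [9, 6]
BINARY_OP * → 9 * 6 = 54. Stack: [54]
STORE_FAST y → y=54. Stack: []
LOAD_FAST y → push 54. Stack: [54]
RETURN_VALUE → return 54.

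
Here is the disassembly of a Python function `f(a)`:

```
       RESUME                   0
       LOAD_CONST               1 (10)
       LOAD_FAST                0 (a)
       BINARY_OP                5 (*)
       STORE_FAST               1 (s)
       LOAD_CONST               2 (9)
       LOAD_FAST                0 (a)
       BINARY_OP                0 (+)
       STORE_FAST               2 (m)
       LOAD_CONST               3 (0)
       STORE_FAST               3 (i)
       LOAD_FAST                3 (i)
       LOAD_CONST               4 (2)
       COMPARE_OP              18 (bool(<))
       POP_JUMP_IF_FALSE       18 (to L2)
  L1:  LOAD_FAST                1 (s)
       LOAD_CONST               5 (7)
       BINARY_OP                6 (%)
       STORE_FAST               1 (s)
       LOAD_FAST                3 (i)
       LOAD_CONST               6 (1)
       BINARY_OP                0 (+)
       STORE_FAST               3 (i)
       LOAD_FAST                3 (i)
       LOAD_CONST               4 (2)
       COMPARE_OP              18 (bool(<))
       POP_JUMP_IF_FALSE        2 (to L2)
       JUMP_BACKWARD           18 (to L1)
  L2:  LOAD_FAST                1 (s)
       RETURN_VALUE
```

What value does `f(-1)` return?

4

LOAD_CONST → push 10. Stack: [10]
LOAD_FAST a → push -1. Stack: [10, -1]
BINARY_OP * → 10 * -1 = -10. Stack: [-10]
STORE_FAST s → s=-10. Stack: []
LOAD_CONST → push 9. Stack: [9]
LOAD_FAST a → push -1. Stack: [9, -1]
BINARY_OP + → 9 + -1 = 8. Stack: [8]
STORE_FAST m → m=8. Stack: []
LOAD_CONST → push 0. Stack: [0]
STORE_FAST i → i=0. Stack: []
LOAD_FAST i → push 0. Stack: [0]
LOAD_CONST → push 2. Stack: [0, 2]
COMPARE_OP bool(<) → 0 vs 2 = True. Stack: [True]
POP_JUMP_IF_FALSE → pop True; no jump. Stack: []
LOAD_FAST s → push -10. Stack: [-10]
LOAD_CONST → push 7. Stack: [-10, 7]
BINARY_OP % → -10 % 7 = 4. Stack: [4]
STORE_FAST s → s=4. Stack: []
LOAD_FAST i → push 0. Stack: [0]
LOAD_CONST → push 1. Stack: [0, 1]
BINARY_OP + → 0 + 1 = 1. Stack: [1]
STORE_FAST i → i=1. Stack: []
LOAD_FAST i → push 1. Stack: [1]
LOAD_CONST → push 2. Stack: [1, 2]
COMPARE_OP bool(<) → 1 vs 2 = True. Stack: [True]
POP_JUMP_IF_FALSE → pop True; no jump. Stack: []
LOAD_FAST s → push 4. Stack: [4]
LOAD_CONST → push 7. Stack: [4, 7]
BINARY_OP % → 4 % 7 = 4. Stack: [4]
STORE_FAST s → s=4. Stack: []
LOAD_FAST i → push 1. Stack: [1]
LOAD_CONST → push 1. Stack: [1, 1]
BINARY_OP + → 1 + 1 = 2. Stack: [2]
STORE_FAST i → i=2. Stack: []
LOAD_FAST i → push 2. Stack: [2]
LOAD_CONST → push 2. Stack: [2, 2]
COMPARE_OP bool(<) → 2 vs 2 = False. Stack: [False]
POP_JUMP_IF_FALSE → pop False; jump. Stack: []
LOAD_FAST s → push 4. Stack: [4]
RETURN_VALUE → return 4.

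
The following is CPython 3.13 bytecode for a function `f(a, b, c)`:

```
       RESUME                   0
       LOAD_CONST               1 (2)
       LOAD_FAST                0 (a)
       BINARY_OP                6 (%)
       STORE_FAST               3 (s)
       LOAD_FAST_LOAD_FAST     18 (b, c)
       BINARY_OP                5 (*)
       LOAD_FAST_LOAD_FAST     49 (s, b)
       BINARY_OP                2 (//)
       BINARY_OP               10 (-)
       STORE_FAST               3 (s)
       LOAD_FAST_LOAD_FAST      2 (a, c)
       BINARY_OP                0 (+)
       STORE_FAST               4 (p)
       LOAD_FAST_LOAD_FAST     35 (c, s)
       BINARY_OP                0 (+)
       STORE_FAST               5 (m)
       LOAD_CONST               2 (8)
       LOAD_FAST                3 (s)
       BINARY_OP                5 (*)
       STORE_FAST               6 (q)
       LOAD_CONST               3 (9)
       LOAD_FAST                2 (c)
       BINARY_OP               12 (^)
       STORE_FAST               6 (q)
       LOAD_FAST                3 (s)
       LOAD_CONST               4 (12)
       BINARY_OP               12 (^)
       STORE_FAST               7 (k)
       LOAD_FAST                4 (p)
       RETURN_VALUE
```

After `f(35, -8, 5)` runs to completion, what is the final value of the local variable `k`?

-43

LOAD_CONST → push 2. Stack: [2]
LOAD_FAST a → push 35. Stack: [2, 35]
BINARY_OP % → 2 % 35 = 2. Stack: [2]
STORE_FAST s → s=2. Stack: []
LOAD_FAST_LOAD_FAST b,c → push -8,5. Stack: [-8, 5]
BINARY_OP * → -8 * 5 = -40. Stack: [-40]
LOAD_FAST_LOAD_FAST s,b → push 2,-8. Stack: [-40, 2, -8]
BINARY_OP // → 2 // -8 = -1. Stack: [-40, -1]
BINARY_OP - → -40 - -1 = -39. Stack: [-39]
STORE_FAST s → s=-39. Stack: []
LOAD_FAST_LOAD_FAST a,c → push 35,5. Stack: [35, 5]
BINARY_OP + → 35 + 5 = 40. Stack: [40]
STORE_FAST p → p=40. Stack: []
LOAD_FAST_LOAD_FAST c,s → push 5,-39. Stack: [5, -39]
BINARY_OP + → 5 + -39 = -34. Stack: [-34]
STORE_FAST m → m=-34. Stack: []
LOAD_CONST → push 8. Stack: [8]
LOAD_FAST s → push -39. Stack: [8, -39]
BINARY_OP * → 8 * -39 = -312. Stack: [-312]
STORE_FAST q → q=-312. Stack: []
LOAD_CONST → push 9. Stack: [9]
LOAD_FAST c → push 5. Stack: [9, 5]
BINARY_OP ^ → 9 ^ 5 = 12. Stack: [12]
STORE_FAST q → q=12. Stack: []
LOAD_FAST s → push -39. Stack: [-39]
LOAD_CONST → push 12. Stack: [-39, 12]
BINARY_OP ^ → -39 ^ 12 = -43. Stack: [-43]
STORE_FAST k → k=-43. Stack: []
LOAD_FAST p → push 40. Stack: [40]
RETURN_VALUE → return 40.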